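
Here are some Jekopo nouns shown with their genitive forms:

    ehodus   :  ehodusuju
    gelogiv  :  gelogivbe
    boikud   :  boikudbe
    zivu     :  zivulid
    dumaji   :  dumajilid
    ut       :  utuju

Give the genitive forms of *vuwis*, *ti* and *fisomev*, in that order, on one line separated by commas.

The pattern is voicing of the final sound: -uju when the stem ends in a voiceless consonant (*ehodus*, *ut*); -be when the stem ends in a voiced consonant (*gelogiv*, *boikud*); -lid when the stem ends in a vowel (*zivu*, *dumaji*).
Since the final sound of *vuwis* is /s/ (a voiceless consonant), it takes -uju, giving *vuwisuju*.
The final sound of *ti* is /i/, which is a vowel, so the suffix is -lid, giving *tilid*.
The final sound of *fisomev* is /v/, which is a voiced consonant, so the suffix is -be, giving *fisomevbe*.

vuwisuju, tilid, fisomevbe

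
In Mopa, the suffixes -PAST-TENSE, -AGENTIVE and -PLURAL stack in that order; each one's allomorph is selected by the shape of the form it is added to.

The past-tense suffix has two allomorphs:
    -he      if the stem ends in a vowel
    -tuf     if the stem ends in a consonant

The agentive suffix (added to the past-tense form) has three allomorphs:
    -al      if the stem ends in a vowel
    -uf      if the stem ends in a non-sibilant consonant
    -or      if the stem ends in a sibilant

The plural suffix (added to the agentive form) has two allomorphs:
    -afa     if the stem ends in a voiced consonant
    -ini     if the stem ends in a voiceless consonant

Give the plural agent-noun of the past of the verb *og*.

ogtufufini

The final sound of *og* is /g/, which is a consonant, so the past-tense suffix is -tuf, giving *ogtuf*.
The past-tense form *ogtuf*: final sound = /f/, a non-sibilant consonant → -uf → *ogtufuf*.
The agentive form *ogtufuf*: final consonant = /f/, voiceless → -ini → *ogtufufini*.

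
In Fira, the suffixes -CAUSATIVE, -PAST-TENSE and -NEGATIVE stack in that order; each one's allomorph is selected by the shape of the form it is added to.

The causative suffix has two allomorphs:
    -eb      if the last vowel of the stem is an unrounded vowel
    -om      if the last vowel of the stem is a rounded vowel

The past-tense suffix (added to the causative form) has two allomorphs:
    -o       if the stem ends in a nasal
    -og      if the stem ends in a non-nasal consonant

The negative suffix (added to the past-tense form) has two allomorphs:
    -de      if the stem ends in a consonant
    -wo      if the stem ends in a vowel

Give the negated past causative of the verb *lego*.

legoomowo

Since the last vowel of *lego* is /o/ (a rounded vowel), it takes -om, giving *legoom*.
The causative form *legoom* — final consonant /m/ (a nasal) → -o → *legoomo*.
The past-tense form *legoomo*: final sound = /o/, a vowel → -wo → *legoomowo*.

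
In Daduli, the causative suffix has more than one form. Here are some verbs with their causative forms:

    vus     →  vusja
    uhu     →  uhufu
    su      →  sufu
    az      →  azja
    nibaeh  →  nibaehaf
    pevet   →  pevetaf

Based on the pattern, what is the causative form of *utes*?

utesja

Looking at the final sound of each stem: -ja when the stem ends in a sibilant (*vus*, *az*); -af when the stem ends in a non-sibilant consonant (*nibaeh*, *pevet*); -fu when the stem ends in a vowel (*uhu*, *su*).
Since the final sound of *utes* is /s/ (a sibilant), it takes -ja, giving *utesja*.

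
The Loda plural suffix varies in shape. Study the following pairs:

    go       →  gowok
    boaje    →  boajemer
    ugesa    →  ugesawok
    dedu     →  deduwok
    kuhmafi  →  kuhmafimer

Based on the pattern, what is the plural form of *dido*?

didowok

The alternation tracks the last vowel of the stem — -mer when the last vowel of the stem is a front vowel (*boaje*, *kuhmafi*); -wok when the last vowel of the stem is a back vowel (*go*, *ugesa*, *dedu*).
The last vowel of *dido* is /o/, which is a back vowel, so the suffix is -wok, giving *didowok*.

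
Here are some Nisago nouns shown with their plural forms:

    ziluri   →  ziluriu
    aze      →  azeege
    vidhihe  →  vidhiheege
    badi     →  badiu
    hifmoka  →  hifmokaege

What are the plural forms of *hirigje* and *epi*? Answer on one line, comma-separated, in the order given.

hirigjeege, epiu

The pattern is height harmony: -u when the last vowel of the stem is a high vowel (*ziluri*, *badi*); -ege when the last vowel of the stem is a non-high vowel (*aze*, *vidhihe*, *hifmoka*).
*hirigje* — last vowel /e/ (a non-high vowel) → -ege → *hirigjeege*.
The last vowel of *epi* is /i/, which is a high vowel, so the suffix is -u, giving *epiu*.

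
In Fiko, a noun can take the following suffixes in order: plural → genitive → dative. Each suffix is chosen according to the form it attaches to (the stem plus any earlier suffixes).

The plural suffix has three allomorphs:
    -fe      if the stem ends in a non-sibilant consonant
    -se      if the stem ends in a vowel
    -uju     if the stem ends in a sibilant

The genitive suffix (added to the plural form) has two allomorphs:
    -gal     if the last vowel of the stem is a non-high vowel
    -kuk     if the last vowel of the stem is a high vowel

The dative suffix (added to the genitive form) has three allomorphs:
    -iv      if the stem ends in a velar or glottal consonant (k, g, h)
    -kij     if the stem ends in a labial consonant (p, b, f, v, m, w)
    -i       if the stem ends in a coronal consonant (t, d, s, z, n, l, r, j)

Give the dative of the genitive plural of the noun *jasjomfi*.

*jasjomfi*: final sound = /i/, a vowel → -se → *jasjomfise*.
The plural form *jasjomfise* — last vowel /e/ (a non-high vowel) → -gal → *jasjomfisegal*.
The genitive form *jasjomfisegal*: final consonant = /l/, coronal → -i → *jasjomfisegali*.

jasjomfisegali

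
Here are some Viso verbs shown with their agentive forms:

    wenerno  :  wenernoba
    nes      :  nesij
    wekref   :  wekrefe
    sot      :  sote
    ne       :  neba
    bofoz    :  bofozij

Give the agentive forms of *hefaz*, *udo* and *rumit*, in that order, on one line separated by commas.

The alternation tracks the final sound of the stem — -ij when the stem ends in a sibilant (*nes*, *bofoz*); -e when the stem ends in a non-sibilant consonant (*wekref*, *sot*); -ba when the stem ends in a vowel (*wenerno*, *ne*).
*hefaz*: final sound = /z/, a sibilant → -ij → *hefazij*.
*udo*: final sound = /o/, a vowel → -ba → *udoba*.
*rumit* — final sound /t/ (a non-sibilant consonant) → -e → *rumite*.

hefazij, udoba, rumite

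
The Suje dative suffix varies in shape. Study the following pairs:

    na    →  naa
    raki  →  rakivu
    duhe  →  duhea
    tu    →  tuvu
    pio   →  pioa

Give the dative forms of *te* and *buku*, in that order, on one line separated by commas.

tea, bukuvu

The pattern is height harmony: -vu when the last vowel of the stem is a high vowel (*raki*, *tu*); -a when the last vowel of the stem is a non-high vowel (*na*, *duhe*, *pio*).
Since the last vowel of *te* is /e/ (a non-high vowel), it takes -a, giving *tea*.
Since the last vowel of *buku* is /u/ (a high vowel), it takes -vu, giving *bukuvu*.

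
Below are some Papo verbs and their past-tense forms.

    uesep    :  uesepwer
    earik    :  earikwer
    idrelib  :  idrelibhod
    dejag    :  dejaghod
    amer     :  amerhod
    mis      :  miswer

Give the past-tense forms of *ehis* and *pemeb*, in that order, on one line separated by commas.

The pattern is voicing of the final consonant: -wer when the stem ends in a voiceless consonant (*uesep*, *earik*, *mis*); -hod when the stem ends in a voiced consonant (*idrelib*, *dejag*, *amer*).
*ehis*: final consonant = /s/, voiceless → -wer → *ehiswer*.
*pemeb* — final consonant /b/ (voiced) → -hod → *pemebhod*.

ehiswer, pemebhod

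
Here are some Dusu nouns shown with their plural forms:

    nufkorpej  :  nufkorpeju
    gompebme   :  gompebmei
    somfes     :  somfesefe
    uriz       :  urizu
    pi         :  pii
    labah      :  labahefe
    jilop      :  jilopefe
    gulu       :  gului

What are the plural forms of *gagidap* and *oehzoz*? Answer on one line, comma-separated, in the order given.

gagidapefe, oehzozu

The alternation tracks the final sound of the stem — -efe when the stem ends in a voiceless consonant (*somfes*, *labah*, *jilop*); -u when the stem ends in a voiced consonant (*nufkorpej*, *uriz*); -i when the stem ends in a vowel (*gompebme*, *pi*, *gulu*).
*gagidap*: final sound = /p/, a voiceless consonant → -efe → *gagidapefe*.
*oehzoz* — final sound /z/ (a voiced consonant) → -u → *oehzozu*.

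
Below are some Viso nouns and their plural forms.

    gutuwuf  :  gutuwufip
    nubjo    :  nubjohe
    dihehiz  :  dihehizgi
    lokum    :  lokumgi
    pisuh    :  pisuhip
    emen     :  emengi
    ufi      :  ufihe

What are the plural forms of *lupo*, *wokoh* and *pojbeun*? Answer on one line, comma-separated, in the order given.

lupohe, wokohip, pojbeungi

Looking at the final sound of each stem: -ip when the stem ends in a voiceless consonant (*gutuwuf*, *pisuh*); -gi when the stem ends in a voiced consonant (*dihehiz*, *lokum*, *emen*); -he when the stem ends in a vowel (*nubjo*, *ufi*).
The final sound of *lupo* is /o/, which is a vowel, so the suffix is -he, giving *lupohe*.
Since the final sound of *wokoh* is /h/ (a voiceless consonant), it takes -ip, giving *wokohip*.
*pojbeun* — final sound /n/ (a voiced consonant) → -gi → *pojbeungi*.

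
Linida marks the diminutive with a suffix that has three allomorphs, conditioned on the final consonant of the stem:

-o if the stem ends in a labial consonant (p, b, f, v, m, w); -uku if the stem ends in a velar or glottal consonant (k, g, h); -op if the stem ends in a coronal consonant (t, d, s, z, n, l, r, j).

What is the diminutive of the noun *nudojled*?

nudojledop

*nudojled*: final consonant = /d/, coronal → -op → *nudojledop*.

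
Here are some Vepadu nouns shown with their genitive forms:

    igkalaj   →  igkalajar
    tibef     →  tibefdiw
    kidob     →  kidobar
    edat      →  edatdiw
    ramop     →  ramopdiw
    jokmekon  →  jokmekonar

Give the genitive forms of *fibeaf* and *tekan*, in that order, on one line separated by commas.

fibeafdiw, tekanar

The suffix is conditioned by the final consonant: -diw when the stem ends in a voiceless consonant (*tibef*, *edat*, *ramop*); -ar when the stem ends in a voiced consonant (*igkalaj*, *kidob*, *jokmekon*).
Since the final consonant of *fibeaf* is /f/ (voiceless), it takes -diw, giving *fibeafdiw*.
*tekan*: final consonant = /n/, voiced → -ar → *tekanar*.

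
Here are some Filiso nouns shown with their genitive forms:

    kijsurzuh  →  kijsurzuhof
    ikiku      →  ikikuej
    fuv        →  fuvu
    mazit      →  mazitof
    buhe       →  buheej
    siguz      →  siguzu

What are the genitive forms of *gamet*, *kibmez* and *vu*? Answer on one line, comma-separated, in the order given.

gametof, kibmezu, vuej

Looking at the final sound of each stem: -of when the stem ends in a voiceless consonant (*kijsurzuh*, *mazit*); -u when the stem ends in a voiced consonant (*fuv*, *siguz*); -ej when the stem ends in a vowel (*ikiku*, *buhe*).
*gamet*: final sound = /t/, a voiceless consonant → -of → *gametof*.
*kibmez*: final sound = /z/, a voiced consonant → -u → *kibmezu*.
The final sound of *vu* is /u/, which is a vowel, so the suffix is -ej, giving *vuej*.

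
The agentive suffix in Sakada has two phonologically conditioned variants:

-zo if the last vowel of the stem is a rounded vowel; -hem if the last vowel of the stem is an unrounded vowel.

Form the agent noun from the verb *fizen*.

fizenhem

*fizen* — last vowel /e/ (an unrounded vowel) → -hem → *fizenhem*.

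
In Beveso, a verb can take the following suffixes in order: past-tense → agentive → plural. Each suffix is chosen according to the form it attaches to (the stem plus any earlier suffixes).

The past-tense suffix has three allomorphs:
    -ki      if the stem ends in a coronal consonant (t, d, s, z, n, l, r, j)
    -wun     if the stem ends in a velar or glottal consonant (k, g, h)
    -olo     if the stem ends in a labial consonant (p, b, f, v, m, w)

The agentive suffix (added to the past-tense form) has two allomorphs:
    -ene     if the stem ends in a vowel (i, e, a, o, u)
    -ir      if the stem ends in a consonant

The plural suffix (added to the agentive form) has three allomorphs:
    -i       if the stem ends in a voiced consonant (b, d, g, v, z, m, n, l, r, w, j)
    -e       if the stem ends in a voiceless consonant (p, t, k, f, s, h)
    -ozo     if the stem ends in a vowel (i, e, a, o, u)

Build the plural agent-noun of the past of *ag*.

Since the final consonant of *ag* is /g/ (velar/glottal), it takes -wun, giving *agwun*.
The past-tense form *agwun*: final sound = /n/, a consonant → -ir → *agwunir*.
The agentive form *agwunir*: final sound = /r/, a voiced consonant → -i → *agwuniri*.

agwuniri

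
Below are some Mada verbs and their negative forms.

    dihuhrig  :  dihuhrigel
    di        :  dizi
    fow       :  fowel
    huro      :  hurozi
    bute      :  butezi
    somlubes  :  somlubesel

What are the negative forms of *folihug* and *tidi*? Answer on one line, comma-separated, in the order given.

folihugel, tidizi

The alternation tracks the final sound of the stem — -el when the stem ends in a consonant (*dihuhrig*, *fow*, *somlubes*); -zi when the stem ends in a vowel (*di*, *huro*, *bute*).
*folihug* — final sound /g/ (a consonant) → -el → *folihugel*.
Since the final sound of *tidi* is /i/ (a vowel), it takes -zi, giving *tidizi*.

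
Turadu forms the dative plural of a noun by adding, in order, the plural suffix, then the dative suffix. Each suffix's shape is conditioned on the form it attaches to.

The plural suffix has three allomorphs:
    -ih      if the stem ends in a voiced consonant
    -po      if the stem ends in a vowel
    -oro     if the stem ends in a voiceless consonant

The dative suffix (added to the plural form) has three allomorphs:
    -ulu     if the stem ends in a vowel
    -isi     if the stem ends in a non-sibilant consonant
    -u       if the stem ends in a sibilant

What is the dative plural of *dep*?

deporoulu

*dep* — final sound /p/ (a voiceless consonant) → -oro → *deporo*.
The plural form *deporo* — final sound /o/ (a vowel) → -ulu → *deporoulu*.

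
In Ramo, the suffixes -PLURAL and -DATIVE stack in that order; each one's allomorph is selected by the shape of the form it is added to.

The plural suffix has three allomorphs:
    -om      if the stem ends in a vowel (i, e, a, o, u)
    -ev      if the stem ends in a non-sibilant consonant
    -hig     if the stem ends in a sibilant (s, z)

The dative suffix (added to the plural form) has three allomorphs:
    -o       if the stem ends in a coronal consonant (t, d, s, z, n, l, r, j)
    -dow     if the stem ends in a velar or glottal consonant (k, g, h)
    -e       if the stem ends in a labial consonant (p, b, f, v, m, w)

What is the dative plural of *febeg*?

febegeve

Since the final sound of *febeg* is /g/ (a non-sibilant consonant), it takes -ev, giving *febegev*.
The final consonant of the plural form *febegev* is /v/, which is labial, so the dative suffix is -e, giving *febegeve*.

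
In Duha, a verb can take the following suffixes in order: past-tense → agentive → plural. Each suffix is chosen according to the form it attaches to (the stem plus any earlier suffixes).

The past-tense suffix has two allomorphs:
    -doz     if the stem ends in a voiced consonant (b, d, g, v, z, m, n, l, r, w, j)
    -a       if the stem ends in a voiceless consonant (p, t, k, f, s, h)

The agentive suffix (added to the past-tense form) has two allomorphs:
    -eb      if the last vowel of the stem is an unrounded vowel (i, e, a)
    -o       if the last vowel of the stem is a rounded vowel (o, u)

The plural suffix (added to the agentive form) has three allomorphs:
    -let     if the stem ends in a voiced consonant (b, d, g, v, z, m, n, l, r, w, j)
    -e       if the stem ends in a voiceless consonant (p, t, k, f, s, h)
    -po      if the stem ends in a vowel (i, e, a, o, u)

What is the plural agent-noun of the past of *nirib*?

*nirib*: final consonant = /b/, voiced → -doz → *niribdoz*.
The last vowel of the past-tense form *niribdoz* is /o/, which is a rounded vowel, so the agentive suffix is -o, giving *niribdozo*.
The final sound of the agentive form *niribdozo* is /o/, which is a vowel, so the plural suffix is -po, giving *niribdozopo*.

niribdozopo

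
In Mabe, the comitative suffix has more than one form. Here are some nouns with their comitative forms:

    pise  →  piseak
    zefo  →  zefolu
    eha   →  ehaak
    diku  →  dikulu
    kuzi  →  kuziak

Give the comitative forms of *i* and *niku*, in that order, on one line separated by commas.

The alternation tracks the last vowel of the stem — -lu when the last vowel of the stem is a rounded vowel (*zefo*, *diku*); -ak when the last vowel of the stem is an unrounded vowel (*pise*, *eha*, *kuzi*).
*i*: last vowel = /i/, an unrounded vowel → -ak → *iak*.
*niku* — last vowel /u/ (a rounded vowel) → -lu → *nikulu*.

iak, nikulu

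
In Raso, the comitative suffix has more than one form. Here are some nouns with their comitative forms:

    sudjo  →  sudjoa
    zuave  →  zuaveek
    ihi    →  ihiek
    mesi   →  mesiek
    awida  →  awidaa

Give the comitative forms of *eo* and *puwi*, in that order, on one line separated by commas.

The pattern is front/back vowel harmony: -ek when the last vowel of the stem is a front vowel (*zuave*, *ihi*, *mesi*); -a when the last vowel of the stem is a back vowel (*sudjo*, *awida*).
Since the last vowel of *eo* is /o/ (a back vowel), it takes -a, giving *eoa*.
*puwi*: last vowel = /i/, a front vowel → -ek → *puwiek*.

eoa, puwiek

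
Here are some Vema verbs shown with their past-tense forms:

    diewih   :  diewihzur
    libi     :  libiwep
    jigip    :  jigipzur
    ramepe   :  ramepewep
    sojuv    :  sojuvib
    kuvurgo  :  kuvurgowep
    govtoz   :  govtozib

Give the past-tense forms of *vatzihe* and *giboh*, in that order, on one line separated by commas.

vatzihewep, gibohzur

The suffix is conditioned by the final sound: -zur when the stem ends in a voiceless consonant (*diewih*, *jigip*); -ib when the stem ends in a voiced consonant (*sojuv*, *govtoz*); -wep when the stem ends in a vowel (*libi*, *ramepe*, *kuvurgo*).
The final sound of *vatzihe* is /e/, which is a vowel, so the suffix is -wep, giving *vatzihewep*.
Since the final sound of *giboh* is /h/ (a voiceless consonant), it takes -zur, giving *gibohzur*.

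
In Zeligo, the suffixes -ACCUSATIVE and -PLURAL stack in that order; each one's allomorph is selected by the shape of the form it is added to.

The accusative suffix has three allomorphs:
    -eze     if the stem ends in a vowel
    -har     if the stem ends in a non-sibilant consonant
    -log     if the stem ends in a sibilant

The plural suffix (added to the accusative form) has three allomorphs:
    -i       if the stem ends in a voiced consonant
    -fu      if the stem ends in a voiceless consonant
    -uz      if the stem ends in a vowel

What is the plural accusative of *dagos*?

The final sound of *dagos* is /s/, which is a sibilant, so the accusative suffix is -log, giving *dagoslog*.
Since the final sound of the accusative form *dagoslog* is /g/ (a voiced consonant), it takes -i, giving *dagoslogi*.

dagoslogi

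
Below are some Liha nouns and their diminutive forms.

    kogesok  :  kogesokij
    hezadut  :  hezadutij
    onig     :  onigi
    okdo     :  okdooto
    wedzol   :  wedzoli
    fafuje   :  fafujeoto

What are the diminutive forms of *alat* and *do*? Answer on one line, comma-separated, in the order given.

alatij, dooto

The suffix is conditioned by the final sound: -ij when the stem ends in a voiceless consonant (*kogesok*, *hezadut*); -i when the stem ends in a voiced consonant (*onig*, *wedzol*); -oto when the stem ends in a vowel (*okdo*, *fafuje*).
Since the final sound of *alat* is /t/ (a voiceless consonant), it takes -ij, giving *alatij*.
*do* — final sound /o/ (a vowel) → -oto → *dooto*.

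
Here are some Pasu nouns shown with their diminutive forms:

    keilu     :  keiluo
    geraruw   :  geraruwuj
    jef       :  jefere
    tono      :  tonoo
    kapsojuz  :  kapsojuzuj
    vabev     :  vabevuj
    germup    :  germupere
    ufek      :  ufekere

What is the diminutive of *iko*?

ikoo

The suffix is conditioned by the final sound: -ere when the stem ends in a voiceless consonant (*jef*, *germup*, *ufek*); -uj when the stem ends in a voiced consonant (*geraruw*, *kapsojuz*, *vabev*); -o when the stem ends in a vowel (*keilu*, *tono*).
Since the final sound of *iko* is /o/ (a vowel), it takes -o, giving *ikoo*.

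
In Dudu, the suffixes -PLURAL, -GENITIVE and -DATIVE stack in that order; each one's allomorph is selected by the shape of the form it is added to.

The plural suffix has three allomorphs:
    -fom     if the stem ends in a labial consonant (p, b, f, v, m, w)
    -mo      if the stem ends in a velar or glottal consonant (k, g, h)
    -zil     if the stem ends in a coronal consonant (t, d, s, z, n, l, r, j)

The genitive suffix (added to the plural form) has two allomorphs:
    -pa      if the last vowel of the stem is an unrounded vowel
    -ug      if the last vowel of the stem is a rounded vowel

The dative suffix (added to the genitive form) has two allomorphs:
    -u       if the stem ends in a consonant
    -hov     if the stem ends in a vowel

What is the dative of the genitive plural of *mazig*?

mazigmougu

*mazig* — final consonant /g/ (velar/glottal) → -mo → *mazigmo*.
The plural form *mazigmo*: last vowel = /o/, a rounded vowel → -ug → *mazigmoug*.
Since the final sound of the genitive form *mazigmoug* is /g/ (a consonant), it takes -u, giving *mazigmougu*.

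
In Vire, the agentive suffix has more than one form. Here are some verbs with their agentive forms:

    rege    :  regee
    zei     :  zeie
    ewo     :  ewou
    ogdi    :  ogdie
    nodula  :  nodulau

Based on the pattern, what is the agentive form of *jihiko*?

The suffix is conditioned by the last vowel: -e when the last vowel of the stem is a front vowel (*rege*, *zei*, *ogdi*); -u when the last vowel of the stem is a back vowel (*ewo*, *nodula*).
*jihiko*: last vowel = /o/, a back vowel → -u → *jihikou*.

jihikou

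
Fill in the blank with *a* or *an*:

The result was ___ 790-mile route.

The indefinite article is chosen by the initial *sound* of the following word, not its spelling.
The number *790* is spoken "seven hundred …", beginning with /ˈsɛvən/ — a consonant sound.
So the article is *a*: The result was a 790-mile route.

a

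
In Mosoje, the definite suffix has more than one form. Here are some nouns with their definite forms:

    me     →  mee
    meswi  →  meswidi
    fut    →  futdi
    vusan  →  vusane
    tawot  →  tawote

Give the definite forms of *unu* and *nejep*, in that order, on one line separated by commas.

unudi, nejepe

The suffix is conditioned by the last vowel: -di when the last vowel of the stem is a high vowel (*meswi*, *fut*); -e when the last vowel of the stem is a non-high vowel (*me*, *vusan*, *tawot*).
*unu* — last vowel /u/ (a high vowel) → -di → *unudi*.
The last vowel of *nejep* is /e/, which is a non-high vowel, so the suffix is -e, giving *nejepe*.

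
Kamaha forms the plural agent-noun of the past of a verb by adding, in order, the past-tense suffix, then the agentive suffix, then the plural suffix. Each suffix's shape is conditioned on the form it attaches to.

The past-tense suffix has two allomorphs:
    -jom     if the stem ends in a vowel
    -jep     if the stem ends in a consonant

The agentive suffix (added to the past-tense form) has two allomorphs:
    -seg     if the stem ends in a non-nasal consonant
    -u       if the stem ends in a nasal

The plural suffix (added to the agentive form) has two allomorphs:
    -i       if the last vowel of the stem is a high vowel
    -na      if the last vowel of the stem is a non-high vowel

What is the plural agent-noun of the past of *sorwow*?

sorwowjepsegna

Since the final sound of *sorwow* is /w/ (a consonant), it takes -jep, giving *sorwowjep*.
The past-tense form *sorwowjep*: final consonant = /p/, non-nasal → -seg → *sorwowjepseg*.
The last vowel of the agentive form *sorwowjepseg* is /e/, which is a non-high vowel, so the plural suffix is -na, giving *sorwowjepsegna*.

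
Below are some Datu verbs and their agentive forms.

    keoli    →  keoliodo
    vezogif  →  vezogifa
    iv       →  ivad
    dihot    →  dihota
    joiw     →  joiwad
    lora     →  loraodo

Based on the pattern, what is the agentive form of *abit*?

abita

The suffix is conditioned by the final sound: -a when the stem ends in a voiceless consonant (*vezogif*, *dihot*); -ad when the stem ends in a voiced consonant (*iv*, *joiw*); -odo when the stem ends in a vowel (*keoli*, *lora*).
The final sound of *abit* is /t/, which is a voiceless consonant, so the suffix is -a, giving *abita*.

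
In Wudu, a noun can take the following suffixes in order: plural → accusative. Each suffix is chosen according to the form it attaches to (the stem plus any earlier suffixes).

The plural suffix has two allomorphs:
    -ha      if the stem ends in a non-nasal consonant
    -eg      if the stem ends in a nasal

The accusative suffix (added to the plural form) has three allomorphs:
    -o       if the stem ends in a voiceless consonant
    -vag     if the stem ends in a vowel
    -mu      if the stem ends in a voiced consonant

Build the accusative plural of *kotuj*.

*kotuj*: final consonant = /j/, non-nasal → -ha → *kotujha*.
The plural form *kotujha*: final sound = /a/, a vowel → -vag → *kotujhavag*.

kotujhavag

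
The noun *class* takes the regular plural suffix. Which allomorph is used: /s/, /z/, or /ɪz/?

/ɪz/

The stem *class* ends in a sibilant (/s, z, ʃ, ʒ, tʃ, dʒ/).
The plural suffix surfaces as /ɪz/ after sibilants, /s/ after other voiceless consonants, and /z/ after other voiced sounds.
So the plural -s on *class* is pronounced /ɪz/.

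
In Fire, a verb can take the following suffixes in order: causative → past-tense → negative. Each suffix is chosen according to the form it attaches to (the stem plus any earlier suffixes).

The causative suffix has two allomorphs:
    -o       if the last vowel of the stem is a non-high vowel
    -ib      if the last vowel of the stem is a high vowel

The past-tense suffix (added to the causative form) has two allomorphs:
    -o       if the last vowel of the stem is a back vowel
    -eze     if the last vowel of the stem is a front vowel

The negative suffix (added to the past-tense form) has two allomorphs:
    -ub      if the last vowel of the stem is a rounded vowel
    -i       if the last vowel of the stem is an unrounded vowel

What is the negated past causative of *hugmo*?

hugmoooub

*hugmo* — last vowel /o/ (a non-high vowel) → -o → *hugmoo*.
Since the last vowel of the causative form *hugmoo* is /o/ (a back vowel), it takes -o, giving *hugmooo*.
The past-tense form *hugmooo* — last vowel /o/ (a rounded vowel) → -ub → *hugmoooub*.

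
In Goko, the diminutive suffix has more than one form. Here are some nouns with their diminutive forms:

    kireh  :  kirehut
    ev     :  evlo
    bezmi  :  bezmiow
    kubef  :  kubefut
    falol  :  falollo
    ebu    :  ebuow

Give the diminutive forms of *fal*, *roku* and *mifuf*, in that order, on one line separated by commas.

The alternation tracks the final sound of the stem — -ut when the stem ends in a voiceless consonant (*kireh*, *kubef*); -lo when the stem ends in a voiced consonant (*ev*, *falol*); -ow when the stem ends in a vowel (*bezmi*, *ebu*).
*fal* — final sound /l/ (a voiced consonant) → -lo → *fallo*.
The final sound of *roku* is /u/, which is a vowel, so the suffix is -ow, giving *rokuow*.
*mifuf*: final sound = /f/, a voiceless consonant → -ut → *mifufut*.

fallo, rokuow, mifufut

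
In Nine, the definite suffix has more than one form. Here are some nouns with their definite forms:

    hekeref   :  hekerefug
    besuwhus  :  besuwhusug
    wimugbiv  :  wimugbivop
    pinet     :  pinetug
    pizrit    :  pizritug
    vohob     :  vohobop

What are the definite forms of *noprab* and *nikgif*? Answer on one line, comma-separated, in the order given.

Looking at the final consonant of each stem: -ug when the stem ends in a voiceless consonant (*hekeref*, *besuwhus*, *pinet*, *pizrit*); -op when the stem ends in a voiced consonant (*wimugbiv*, *vohob*).
The final consonant of *noprab* is /b/, which is voiced, so the suffix is -op, giving *noprabop*.
*nikgif* — final consonant /f/ (voiceless) → -ug → *nikgifug*.

noprabop, nikgifug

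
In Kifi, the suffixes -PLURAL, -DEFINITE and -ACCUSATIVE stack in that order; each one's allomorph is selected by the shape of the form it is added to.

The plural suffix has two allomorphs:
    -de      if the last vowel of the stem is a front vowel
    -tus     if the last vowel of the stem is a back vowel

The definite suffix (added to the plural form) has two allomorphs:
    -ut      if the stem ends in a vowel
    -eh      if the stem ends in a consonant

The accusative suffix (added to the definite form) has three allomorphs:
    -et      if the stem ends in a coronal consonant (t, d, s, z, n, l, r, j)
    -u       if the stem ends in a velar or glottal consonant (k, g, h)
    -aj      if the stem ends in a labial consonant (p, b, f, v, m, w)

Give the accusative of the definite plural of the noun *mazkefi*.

The last vowel of *mazkefi* is /i/, which is a front vowel, so the plural suffix is -de, giving *mazkefide*.
Since the final sound of the plural form *mazkefide* is /e/ (a vowel), it takes -ut, giving *mazkefideut*.
The final consonant of the definite form *mazkefideut* is /t/, which is coronal, so the accusative suffix is -et, giving *mazkefideutet*.

mazkefideutet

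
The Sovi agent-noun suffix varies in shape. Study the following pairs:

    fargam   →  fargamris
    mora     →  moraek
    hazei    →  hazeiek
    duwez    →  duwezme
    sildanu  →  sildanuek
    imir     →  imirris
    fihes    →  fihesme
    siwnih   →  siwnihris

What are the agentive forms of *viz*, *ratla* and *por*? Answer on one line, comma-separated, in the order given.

The alternation tracks the final sound of the stem — -me when the stem ends in a sibilant (*duwez*, *fihes*); -ris when the stem ends in a non-sibilant consonant (*fargam*, *imir*, *siwnih*); -ek when the stem ends in a vowel (*mora*, *hazei*, *sildanu*).
*viz* — final sound /z/ (a sibilant) → -me → *vizme*.
The final sound of *ratla* is /a/, which is a vowel, so the suffix is -ek, giving *ratlaek*.
Since the final sound of *por* is /r/ (a non-sibilant consonant), it takes -ris, giving *porris*.

vizme, ratlaek, porris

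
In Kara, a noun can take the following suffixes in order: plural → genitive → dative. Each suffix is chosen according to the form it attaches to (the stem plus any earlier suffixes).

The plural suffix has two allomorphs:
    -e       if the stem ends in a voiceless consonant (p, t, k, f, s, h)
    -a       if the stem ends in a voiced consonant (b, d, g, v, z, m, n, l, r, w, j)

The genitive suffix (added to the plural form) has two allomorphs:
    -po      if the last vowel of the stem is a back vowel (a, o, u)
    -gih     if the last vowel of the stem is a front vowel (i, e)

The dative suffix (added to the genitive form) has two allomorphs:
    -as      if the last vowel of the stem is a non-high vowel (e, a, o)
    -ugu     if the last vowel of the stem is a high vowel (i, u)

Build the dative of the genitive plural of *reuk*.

*reuk* — final consonant /k/ (voiceless) → -e → *reuke*.
The plural form *reuke* — last vowel /e/ (a front vowel) → -gih → *reukegih*.
The genitive form *reukegih* — last vowel /i/ (a high vowel) → -ugu → *reukegihugu*.

reukegihugu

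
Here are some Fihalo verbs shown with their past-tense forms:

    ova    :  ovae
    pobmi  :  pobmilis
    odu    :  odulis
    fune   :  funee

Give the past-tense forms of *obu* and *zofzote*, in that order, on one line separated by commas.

obulis, zofzotee

Looking at the last vowel of each stem: -lis when the last vowel of the stem is a high vowel (*pobmi*, *odu*); -e when the last vowel of the stem is a non-high vowel (*ova*, *fune*).
Since the last vowel of *obu* is /u/ (a high vowel), it takes -lis, giving *obulis*.
Since the last vowel of *zofzote* is /e/ (a non-high vowel), it takes -e, giving *zofzotee*.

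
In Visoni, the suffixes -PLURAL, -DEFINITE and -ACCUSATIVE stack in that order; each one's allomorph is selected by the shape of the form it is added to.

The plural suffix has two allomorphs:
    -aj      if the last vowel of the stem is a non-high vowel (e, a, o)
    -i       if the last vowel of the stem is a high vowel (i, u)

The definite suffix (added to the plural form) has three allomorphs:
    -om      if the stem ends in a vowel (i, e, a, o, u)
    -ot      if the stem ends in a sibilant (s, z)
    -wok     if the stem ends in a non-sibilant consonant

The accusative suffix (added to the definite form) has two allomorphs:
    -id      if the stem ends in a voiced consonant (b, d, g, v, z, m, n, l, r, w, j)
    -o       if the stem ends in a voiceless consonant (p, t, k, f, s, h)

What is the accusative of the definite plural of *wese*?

weseajwoko

*wese* — last vowel /e/ (a non-high vowel) → -aj → *weseaj*.
The plural form *weseaj*: final sound = /j/, a non-sibilant consonant → -wok → *weseajwok*.
The definite form *weseajwok*: final consonant = /k/, voiceless → -o → *weseajwoko*.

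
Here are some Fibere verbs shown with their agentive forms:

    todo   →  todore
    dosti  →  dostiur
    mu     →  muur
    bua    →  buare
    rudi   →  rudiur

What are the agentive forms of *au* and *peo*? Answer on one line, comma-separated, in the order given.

Looking at the last vowel of each stem: -ur when the last vowel of the stem is a high vowel (*dosti*, *mu*, *rudi*); -re when the last vowel of the stem is a non-high vowel (*todo*, *bua*).
*au*: last vowel = /u/, a high vowel → -ur → *auur*.
The last vowel of *peo* is /o/, which is a non-high vowel, so the suffix is -re, giving *peore*.

auur, peore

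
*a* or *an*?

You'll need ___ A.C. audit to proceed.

an

The indefinite article is chosen by the initial *sound* of the following word, not its spelling.
The initialism *A.C.* is read letter by letter; the first letter, A, is pronounced /eɪ/, which begins with a vowel sound.
So the article is *an*: You'll need an A.C. audit to proceed.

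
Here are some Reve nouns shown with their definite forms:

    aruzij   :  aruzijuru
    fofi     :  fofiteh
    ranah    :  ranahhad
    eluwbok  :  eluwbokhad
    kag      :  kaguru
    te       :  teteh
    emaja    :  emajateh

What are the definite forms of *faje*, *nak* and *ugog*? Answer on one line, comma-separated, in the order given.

Looking at the final sound of each stem: -had when the stem ends in a voiceless consonant (*ranah*, *eluwbok*); -uru when the stem ends in a voiced consonant (*aruzij*, *kag*); -teh when the stem ends in a vowel (*fofi*, *te*, *emaja*).
Since the final sound of *faje* is /e/ (a vowel), it takes -teh, giving *fajeteh*.
Since the final sound of *nak* is /k/ (a voiceless consonant), it takes -had, giving *nakhad*.
The final sound of *ugog* is /g/, which is a voiced consonant, so the suffix is -uru, giving *ugoguru*.

fajeteh, nakhad, ugoguru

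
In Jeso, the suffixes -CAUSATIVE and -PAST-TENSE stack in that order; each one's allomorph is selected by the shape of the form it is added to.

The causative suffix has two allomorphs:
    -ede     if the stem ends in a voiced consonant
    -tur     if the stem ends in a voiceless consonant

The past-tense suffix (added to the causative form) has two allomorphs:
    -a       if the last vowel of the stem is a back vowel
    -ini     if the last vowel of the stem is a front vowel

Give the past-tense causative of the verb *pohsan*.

pohsanedeini

Since the final consonant of *pohsan* is /n/ (voiced), it takes -ede, giving *pohsanede*.
Since the last vowel of the causative form *pohsanede* is /e/ (a front vowel), it takes -ini, giving *pohsanedeini*.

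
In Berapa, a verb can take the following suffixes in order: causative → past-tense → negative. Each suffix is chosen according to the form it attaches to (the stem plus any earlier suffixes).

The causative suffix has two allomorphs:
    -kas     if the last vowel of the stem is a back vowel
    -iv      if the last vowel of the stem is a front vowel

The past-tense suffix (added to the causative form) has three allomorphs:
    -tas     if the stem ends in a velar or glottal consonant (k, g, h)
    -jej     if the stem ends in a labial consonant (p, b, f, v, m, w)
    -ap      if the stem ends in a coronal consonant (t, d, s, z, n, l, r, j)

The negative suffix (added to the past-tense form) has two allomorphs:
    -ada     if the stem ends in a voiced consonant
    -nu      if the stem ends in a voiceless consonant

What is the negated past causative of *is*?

*is*: last vowel = /i/, a front vowel → -iv → *isiv*.
The causative form *isiv*: final consonant = /v/, labial → -jej → *isivjej*.
The past-tense form *isivjej* — final consonant /j/ (voiced) → -ada → *isivjejada*.

isivjejada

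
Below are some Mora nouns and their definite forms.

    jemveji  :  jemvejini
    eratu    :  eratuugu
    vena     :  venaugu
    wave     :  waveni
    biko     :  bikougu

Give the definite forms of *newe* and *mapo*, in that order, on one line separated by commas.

neweni, mapougu

The pattern is front/back vowel harmony: -ni when the last vowel of the stem is a front vowel (*jemveji*, *wave*); -ugu when the last vowel of the stem is a back vowel (*eratu*, *vena*, *biko*).
*newe* — last vowel /e/ (a front vowel) → -ni → *neweni*.
*mapo* — last vowel /o/ (a back vowel) → -ugu → *mapougu*.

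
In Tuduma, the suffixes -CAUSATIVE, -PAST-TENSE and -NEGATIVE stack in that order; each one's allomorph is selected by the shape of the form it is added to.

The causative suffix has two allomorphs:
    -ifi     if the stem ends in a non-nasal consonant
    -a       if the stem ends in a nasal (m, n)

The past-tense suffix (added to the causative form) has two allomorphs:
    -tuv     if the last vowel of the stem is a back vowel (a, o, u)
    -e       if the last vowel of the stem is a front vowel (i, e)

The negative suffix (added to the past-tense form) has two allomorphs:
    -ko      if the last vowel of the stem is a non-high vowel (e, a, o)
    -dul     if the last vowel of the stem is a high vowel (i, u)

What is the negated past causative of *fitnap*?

fitnapifieko

Since the final consonant of *fitnap* is /p/ (non-nasal), it takes -ifi, giving *fitnapifi*.
The last vowel of the causative form *fitnapifi* is /i/, which is a front vowel, so the past-tense suffix is -e, giving *fitnapifie*.
Since the last vowel of the past-tense form *fitnapifie* is /e/ (a non-high vowel), it takes -ko, giving *fitnapifieko*.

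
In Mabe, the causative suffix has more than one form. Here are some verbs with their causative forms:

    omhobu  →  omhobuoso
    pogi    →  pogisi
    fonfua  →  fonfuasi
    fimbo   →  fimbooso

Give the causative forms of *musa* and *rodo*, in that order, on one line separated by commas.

musasi, rodooso

Looking at the last vowel of each stem: -oso when the last vowel of the stem is a rounded vowel (*omhobu*, *fimbo*); -si when the last vowel of the stem is an unrounded vowel (*pogi*, *fonfua*).
The last vowel of *musa* is /a/, which is an unrounded vowel, so the suffix is -si, giving *musasi*.
*rodo*: last vowel = /o/, a rounded vowel → -oso → *rodooso*.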